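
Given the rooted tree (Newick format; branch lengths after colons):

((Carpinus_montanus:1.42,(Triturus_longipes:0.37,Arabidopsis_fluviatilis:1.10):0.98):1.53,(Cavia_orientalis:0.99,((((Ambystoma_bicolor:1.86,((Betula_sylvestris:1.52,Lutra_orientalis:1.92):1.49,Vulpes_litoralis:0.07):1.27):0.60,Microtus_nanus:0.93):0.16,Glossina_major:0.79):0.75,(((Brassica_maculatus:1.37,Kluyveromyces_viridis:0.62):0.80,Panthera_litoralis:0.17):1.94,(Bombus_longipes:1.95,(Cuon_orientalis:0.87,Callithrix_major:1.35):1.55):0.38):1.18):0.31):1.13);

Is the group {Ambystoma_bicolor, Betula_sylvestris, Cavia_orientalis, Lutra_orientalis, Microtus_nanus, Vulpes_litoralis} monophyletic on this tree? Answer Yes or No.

The MRCA of the listed taxa subtends (Cavia_orientalis,((((Ambystoma_bicolor,((Betula_sylvestris,Lutra_orientalis),Vulpes_litoralis)),Microtus_nanus),Glossina_major),(((Brassica_maculatus,Kluyveromyces_viridis),Panthera_litoralis),(Bombus_longipes,(Cuon_orientalis,Callithrix_major))))).
That clade also contains Bombus_longipes, Brassica_maculatus, Callithrix_major, Cuon_orientalis, Glossina_major, Kluyveromyces_viridis, Panthera_litoralis, which are not in the proposed group, so the group is not monophyletic.

No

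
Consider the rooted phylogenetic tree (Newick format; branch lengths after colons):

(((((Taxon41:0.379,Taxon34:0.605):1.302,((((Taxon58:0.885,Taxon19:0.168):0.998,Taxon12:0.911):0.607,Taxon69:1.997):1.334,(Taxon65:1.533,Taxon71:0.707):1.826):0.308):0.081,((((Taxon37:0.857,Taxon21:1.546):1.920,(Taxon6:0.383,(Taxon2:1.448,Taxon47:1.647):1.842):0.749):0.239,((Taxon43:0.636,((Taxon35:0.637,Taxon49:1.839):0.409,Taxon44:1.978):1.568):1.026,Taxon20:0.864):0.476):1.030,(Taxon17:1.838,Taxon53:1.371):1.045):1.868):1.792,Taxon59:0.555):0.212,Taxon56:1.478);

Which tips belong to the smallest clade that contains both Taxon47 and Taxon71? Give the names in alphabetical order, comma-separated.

Taxon12, Taxon17, Taxon19, Taxon2, Taxon20, Taxon21, Taxon34, Taxon35, Taxon37, Taxon41, Taxon43, Taxon44, Taxon47, Taxon49, Taxon53, Taxon58, Taxon6, Taxon65, Taxon69, Taxon71

Tracing Taxon47: it sits inside (Taxon2,Taxon47).
Tracing Taxon71: it sits inside (Taxon65,Taxon71).
The smallest clade enclosing both is (((Taxon41,Taxon34),((((Taxon58,Taxon19),Taxon12),Taxon69),(Taxon65,Taxon71))),((((Taxon37,Taxon21),(Taxon6,(Taxon2,Taxon47))),((Taxon43,((Taxon35,Taxon49),Taxon44)),Taxon20)),(Taxon17,Taxon53))); the answer is its 20 terminal taxa in alphabetical order.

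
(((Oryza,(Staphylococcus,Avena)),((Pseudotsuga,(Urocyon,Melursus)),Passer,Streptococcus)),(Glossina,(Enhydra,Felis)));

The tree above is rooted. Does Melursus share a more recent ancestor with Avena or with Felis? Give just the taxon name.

The MRCA of Melursus and Avena subtends ((Oryza,(Staphylococcus,Avena)),((Pseudotsuga,(Urocyon,Melursus)),Passer,Streptococcus)) (8 taxa).
The MRCA of Melursus and Felis is the root, subtending the entire tree (11 taxa).
The first is nested inside the second, so Melursus shares a more recent common ancestor with Avena.

Avena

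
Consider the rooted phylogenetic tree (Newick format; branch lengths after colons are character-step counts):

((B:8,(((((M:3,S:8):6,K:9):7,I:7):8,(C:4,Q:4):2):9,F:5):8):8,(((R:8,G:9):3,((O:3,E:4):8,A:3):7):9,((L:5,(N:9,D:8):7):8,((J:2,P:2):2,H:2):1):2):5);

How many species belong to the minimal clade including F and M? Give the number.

The MRCA of F and M is the node subtending (((((M,S),K),I),(C,Q)),F).
That clade contains 7 terminal taxa: C, F, I, K, M, Q, S.

7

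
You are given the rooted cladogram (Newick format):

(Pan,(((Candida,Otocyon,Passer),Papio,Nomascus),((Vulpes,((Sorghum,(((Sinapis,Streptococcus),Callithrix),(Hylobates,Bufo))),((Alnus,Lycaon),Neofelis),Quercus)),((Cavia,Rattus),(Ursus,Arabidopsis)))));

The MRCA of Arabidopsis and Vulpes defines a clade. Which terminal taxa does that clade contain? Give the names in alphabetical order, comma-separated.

Alnus, Arabidopsis, Bufo, Callithrix, Cavia, Hylobates, Lycaon, Neofelis, Quercus, Rattus, Sinapis, Sorghum, Streptococcus, Ursus, Vulpes

Tracing Arabidopsis: it sits inside (Ursus,Arabidopsis).
Tracing Vulpes: it sits inside (Vulpes,((Sorghum,(((Sinapis,Streptococcus),Callithrix),(Hylobates,Bufo))),((Alnus,Lycaon),Neofelis),Quercus)).
The smallest clade enclosing both is ((Vulpes,((Sorghum,(((Sinapis,Streptococcus),Callithrix),(Hylobates,Bufo))),((Alnus,Lycaon),Neofelis),Quercus)),((Cavia,Rattus),(Ursus,Arabidopsis))); the answer is its 15 terminal taxa in alphabetical order.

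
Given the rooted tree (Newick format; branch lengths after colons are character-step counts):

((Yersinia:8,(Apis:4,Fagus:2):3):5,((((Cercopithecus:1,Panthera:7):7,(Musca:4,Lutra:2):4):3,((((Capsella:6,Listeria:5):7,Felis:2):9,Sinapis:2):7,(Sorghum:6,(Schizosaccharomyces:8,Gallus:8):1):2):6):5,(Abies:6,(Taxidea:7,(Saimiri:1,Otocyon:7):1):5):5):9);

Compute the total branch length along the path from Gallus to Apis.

The path runs Gallus → … → MRCA → … → Apis; the MRCA is the root of the tree.
Branch lengths along that path: 8 + 1 + 2 + 6 + 5 + 9 + 5 + 3 + 4 = 43.

43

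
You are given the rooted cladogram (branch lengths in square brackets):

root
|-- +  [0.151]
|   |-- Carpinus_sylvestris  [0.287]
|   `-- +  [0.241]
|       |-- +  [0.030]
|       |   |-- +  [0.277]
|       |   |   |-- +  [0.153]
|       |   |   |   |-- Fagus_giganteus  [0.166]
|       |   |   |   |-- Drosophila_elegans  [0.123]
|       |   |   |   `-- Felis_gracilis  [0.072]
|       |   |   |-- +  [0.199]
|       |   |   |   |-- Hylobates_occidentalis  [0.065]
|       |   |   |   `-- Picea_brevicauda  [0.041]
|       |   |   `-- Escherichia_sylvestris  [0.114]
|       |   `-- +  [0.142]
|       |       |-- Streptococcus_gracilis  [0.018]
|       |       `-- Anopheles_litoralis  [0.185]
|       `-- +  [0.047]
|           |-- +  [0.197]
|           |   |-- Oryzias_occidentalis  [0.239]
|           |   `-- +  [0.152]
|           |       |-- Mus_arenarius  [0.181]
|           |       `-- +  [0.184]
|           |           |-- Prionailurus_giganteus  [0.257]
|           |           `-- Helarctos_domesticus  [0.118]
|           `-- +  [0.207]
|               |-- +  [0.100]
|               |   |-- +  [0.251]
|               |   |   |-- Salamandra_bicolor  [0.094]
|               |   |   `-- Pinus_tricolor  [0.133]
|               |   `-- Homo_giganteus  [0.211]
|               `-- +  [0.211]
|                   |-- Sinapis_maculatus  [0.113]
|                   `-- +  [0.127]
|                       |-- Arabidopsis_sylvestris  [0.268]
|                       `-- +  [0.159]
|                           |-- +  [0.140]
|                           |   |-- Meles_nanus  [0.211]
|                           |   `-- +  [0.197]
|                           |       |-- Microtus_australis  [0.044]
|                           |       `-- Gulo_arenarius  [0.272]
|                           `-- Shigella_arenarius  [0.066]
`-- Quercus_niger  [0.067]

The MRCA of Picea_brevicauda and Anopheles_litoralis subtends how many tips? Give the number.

8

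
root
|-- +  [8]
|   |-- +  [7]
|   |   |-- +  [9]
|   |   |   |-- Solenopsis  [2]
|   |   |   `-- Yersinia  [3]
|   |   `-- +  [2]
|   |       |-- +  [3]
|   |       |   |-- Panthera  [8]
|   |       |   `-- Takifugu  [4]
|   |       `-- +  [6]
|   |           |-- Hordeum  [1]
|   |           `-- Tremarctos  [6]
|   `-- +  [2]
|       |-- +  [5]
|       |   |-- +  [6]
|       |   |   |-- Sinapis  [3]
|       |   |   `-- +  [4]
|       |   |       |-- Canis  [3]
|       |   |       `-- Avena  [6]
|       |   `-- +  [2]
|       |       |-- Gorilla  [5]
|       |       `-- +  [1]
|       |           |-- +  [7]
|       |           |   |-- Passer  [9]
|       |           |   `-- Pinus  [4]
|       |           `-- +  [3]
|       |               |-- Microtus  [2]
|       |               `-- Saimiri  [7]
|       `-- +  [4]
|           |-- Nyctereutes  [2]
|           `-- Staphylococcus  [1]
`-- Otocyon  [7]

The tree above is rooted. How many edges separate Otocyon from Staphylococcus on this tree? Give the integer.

The MRCA of Otocyon and Staphylococcus is the root of the tree.
From Otocyon up to that node: 1 branch. From Staphylococcus up to the same node: 4 branches. Total: 1 + 4 = 5.

5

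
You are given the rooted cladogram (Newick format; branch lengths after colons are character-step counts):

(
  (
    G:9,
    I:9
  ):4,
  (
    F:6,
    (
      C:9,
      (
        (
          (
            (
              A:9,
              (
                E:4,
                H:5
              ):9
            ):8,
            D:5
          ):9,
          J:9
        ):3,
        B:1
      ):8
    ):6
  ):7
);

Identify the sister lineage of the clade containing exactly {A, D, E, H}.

J

The clade containing exactly {A, D, E, H} attaches to the tree at the node subtending (((A,(E,H)),D),J).
The other lineage descending from that same node — the sister group — is the single tip J.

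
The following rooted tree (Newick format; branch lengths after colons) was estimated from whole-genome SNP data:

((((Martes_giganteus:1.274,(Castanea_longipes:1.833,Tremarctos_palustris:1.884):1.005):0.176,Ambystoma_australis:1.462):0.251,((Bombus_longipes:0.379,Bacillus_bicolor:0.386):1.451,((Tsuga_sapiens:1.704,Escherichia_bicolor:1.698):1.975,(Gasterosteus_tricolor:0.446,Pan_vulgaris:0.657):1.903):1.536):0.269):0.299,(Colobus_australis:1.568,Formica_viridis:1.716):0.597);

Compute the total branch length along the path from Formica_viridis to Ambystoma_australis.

4.325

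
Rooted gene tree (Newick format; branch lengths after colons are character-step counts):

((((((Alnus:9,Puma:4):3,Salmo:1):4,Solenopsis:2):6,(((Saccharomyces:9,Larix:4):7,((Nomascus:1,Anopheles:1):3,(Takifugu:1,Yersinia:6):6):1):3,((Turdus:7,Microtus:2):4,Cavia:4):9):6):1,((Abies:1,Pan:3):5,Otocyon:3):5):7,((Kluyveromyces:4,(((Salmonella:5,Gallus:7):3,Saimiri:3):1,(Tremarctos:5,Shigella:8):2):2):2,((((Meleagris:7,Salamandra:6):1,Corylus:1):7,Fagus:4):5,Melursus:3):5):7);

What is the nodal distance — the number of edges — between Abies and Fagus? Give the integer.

The MRCA of Abies and Fagus is the root of the tree.
From Abies up to that node: 4 branches. From Fagus up to the same node: 4 branches. Total: 4 + 4 = 8.

8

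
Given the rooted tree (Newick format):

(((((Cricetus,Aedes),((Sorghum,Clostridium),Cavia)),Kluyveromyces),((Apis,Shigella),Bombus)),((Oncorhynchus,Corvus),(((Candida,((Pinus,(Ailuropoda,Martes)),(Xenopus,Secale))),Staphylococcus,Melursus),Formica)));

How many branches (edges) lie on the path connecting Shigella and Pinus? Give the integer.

11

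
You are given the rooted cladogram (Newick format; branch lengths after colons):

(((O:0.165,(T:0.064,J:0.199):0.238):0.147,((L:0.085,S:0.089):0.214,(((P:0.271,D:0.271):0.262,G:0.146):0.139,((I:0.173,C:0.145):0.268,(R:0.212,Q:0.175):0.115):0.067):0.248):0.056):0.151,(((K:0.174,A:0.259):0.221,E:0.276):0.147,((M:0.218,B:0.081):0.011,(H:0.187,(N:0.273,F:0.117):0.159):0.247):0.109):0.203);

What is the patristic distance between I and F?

The path runs I → … → MRCA → … → F; the MRCA is the root of the tree.
Branch lengths along that path: 0.173 + 0.268 + 0.067 + 0.248 + 0.056 + 0.151 + 0.203 + 0.109 + 0.247 + 0.159 + 0.117 = 1.798.

1.798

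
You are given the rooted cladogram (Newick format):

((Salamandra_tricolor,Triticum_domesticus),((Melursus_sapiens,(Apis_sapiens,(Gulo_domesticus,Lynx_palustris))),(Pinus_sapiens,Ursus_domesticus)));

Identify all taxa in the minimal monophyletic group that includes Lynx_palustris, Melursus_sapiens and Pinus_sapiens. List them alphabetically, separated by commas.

Apis_sapiens, Gulo_domesticus, Lynx_palustris, Melursus_sapiens, Pinus_sapiens, Ursus_domesticus

Tracing Lynx_palustris: it sits inside (Gulo_domesticus,Lynx_palustris).
Tracing Melursus_sapiens: it sits inside (Melursus_sapiens,(Apis_sapiens,(Gulo_domesticus,Lynx_palustris))).
Tracing Pinus_sapiens: it sits inside (Pinus_sapiens,Ursus_domesticus).
The smallest clade enclosing all 3 is ((Melursus_sapiens,(Apis_sapiens,(Gulo_domesticus,Lynx_palustris))),(Pinus_sapiens,Ursus_domesticus)); the answer is its 6 terminal taxa in alphabetical order.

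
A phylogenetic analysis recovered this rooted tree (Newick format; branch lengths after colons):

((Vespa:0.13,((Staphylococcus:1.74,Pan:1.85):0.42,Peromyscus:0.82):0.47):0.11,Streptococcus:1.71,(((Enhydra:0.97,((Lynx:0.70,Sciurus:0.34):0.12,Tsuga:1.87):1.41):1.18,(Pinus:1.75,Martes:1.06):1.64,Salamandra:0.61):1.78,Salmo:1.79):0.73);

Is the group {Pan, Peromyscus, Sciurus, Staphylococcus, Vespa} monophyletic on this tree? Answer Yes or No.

The MRCA of the listed taxa is the root, so the smallest clade containing them is the whole tree.
That clade also contains Enhydra, Lynx, Martes, Pinus, Salamandra, Salmo, Streptococcus, Tsuga, which are not in the proposed group, so the group is not monophyletic.

No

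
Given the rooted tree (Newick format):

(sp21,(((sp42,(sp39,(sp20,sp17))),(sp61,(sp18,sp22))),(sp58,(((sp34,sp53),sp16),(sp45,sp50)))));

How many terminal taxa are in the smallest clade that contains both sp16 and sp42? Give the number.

13

The MRCA of sp16 and sp42 is the node subtending (((sp42,(sp39,(sp20,sp17))),(sp61,(sp18,sp22))),(sp58,(((sp34,sp53),sp16),(sp45,sp50)))).
That clade contains 13 terminal taxa: sp16, sp17, sp18, sp20, sp22, sp34, sp39, sp42, sp45, sp50, sp53, sp58, sp61.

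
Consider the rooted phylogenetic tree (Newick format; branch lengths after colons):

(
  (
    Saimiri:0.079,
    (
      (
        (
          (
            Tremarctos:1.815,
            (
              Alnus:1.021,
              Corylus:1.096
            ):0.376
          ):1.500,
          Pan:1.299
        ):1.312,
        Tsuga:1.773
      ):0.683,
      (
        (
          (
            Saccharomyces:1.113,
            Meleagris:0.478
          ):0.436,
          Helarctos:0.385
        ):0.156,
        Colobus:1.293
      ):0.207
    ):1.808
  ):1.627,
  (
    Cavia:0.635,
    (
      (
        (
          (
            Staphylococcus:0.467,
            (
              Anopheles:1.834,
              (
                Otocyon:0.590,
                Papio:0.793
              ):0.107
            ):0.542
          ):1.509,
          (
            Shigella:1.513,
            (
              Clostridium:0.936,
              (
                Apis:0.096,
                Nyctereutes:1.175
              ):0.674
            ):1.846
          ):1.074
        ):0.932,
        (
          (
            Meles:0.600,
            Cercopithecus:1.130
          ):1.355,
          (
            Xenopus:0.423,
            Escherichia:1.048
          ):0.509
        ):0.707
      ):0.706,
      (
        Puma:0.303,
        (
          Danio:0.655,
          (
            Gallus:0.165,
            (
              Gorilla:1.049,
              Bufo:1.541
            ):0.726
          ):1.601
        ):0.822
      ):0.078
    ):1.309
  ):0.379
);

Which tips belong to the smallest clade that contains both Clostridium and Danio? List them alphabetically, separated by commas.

Anopheles, Apis, Bufo, Cercopithecus, Clostridium, Danio, Escherichia, Gallus, Gorilla, Meles, Nyctereutes, Otocyon, Papio, Puma, Shigella, Staphylococcus, Xenopus

Tracing Clostridium: it sits inside (Clostridium,(Apis,Nyctereutes)).
Tracing Danio: it sits inside (Danio,(Gallus,(Gorilla,Bufo))).
The smallest clade enclosing both is ((((Staphylococcus,(Anopheles,(Otocyon,Papio))),(Shigella,(Clostridium,(Apis,Nyctereutes)))),((Meles,Cercopithecus),(Xenopus,Escherichia))),(Puma,(Danio,(Gallus,(Gorilla,Bufo))))); the answer is its 17 terminal taxa in alphabetical order.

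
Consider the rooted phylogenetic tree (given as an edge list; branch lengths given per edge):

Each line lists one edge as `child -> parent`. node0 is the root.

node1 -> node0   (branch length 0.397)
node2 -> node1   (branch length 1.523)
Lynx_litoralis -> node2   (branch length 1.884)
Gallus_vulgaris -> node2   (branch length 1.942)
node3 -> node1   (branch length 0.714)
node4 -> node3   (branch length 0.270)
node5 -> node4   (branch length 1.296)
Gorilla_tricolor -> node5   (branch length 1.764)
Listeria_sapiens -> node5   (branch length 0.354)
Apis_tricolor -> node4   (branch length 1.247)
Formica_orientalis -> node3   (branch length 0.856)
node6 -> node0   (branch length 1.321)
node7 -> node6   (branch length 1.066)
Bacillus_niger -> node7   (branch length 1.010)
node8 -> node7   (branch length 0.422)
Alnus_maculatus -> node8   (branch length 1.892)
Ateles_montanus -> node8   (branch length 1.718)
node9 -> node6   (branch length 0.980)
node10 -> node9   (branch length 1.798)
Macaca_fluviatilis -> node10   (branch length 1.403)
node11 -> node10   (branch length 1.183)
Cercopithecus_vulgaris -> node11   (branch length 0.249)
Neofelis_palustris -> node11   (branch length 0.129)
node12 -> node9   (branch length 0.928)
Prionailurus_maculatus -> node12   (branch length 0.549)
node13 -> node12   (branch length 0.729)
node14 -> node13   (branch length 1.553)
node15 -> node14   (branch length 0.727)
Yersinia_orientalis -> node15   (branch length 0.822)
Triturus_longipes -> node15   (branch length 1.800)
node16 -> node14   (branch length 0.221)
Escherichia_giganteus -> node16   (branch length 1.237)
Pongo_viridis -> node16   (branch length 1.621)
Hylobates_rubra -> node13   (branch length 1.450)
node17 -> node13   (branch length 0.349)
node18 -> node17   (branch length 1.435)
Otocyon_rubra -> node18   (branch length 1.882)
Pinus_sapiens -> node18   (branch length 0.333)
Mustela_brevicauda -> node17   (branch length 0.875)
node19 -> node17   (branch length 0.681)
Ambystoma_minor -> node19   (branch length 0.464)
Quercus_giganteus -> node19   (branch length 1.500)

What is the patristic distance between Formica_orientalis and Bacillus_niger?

5.364

The path runs Formica_orientalis → … → MRCA → … → Bacillus_niger; the MRCA is the root of the tree.
Branch lengths along that path: 0.856 + 0.714 + 0.397 + 1.321 + 1.066 + 1.010 = 5.364.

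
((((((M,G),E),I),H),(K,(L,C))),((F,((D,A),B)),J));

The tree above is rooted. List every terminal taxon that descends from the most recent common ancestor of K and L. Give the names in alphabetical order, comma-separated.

C, K, L

Tracing K: it sits inside (K,(L,C)).
Tracing L: it sits inside (L,C).
The smallest clade enclosing both is (K,(L,C)); the answer is its 3 terminal taxa in alphabetical order.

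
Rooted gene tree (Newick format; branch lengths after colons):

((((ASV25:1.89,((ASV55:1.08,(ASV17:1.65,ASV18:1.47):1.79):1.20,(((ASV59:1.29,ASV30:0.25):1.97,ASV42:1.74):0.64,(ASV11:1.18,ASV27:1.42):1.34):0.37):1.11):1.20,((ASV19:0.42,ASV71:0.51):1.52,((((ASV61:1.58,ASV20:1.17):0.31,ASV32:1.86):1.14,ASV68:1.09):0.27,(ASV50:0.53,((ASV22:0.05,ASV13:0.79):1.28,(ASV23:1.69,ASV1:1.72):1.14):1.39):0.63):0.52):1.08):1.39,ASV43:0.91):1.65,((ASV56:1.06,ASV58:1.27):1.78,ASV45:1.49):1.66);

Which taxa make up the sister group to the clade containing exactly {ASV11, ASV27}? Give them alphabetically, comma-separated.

ASV30, ASV42, ASV59

The clade containing exactly {ASV11, ASV27} attaches to the tree at the node subtending (((ASV59,ASV30),ASV42),(ASV11,ASV27)).
The other lineage descending from that same node — the sister group — is ((ASV59,ASV30),ASV42); its 3 tips in alphabetical order are the answer.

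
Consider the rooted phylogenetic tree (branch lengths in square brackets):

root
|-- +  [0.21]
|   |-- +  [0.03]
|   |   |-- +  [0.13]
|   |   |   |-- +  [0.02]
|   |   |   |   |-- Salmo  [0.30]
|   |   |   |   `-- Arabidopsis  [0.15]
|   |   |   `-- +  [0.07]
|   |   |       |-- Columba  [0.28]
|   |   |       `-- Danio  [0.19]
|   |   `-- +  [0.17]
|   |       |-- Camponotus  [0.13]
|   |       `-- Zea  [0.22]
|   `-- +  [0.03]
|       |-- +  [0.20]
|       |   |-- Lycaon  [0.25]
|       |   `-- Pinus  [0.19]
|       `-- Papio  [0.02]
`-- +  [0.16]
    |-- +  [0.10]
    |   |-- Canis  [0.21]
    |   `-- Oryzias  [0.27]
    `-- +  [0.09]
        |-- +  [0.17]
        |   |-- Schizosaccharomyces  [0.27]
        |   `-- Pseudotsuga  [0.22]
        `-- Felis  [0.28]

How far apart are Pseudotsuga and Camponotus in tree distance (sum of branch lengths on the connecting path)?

The path runs Pseudotsuga → … → MRCA → … → Camponotus; the MRCA is the root of the tree.
Branch lengths along that path: 0.22 + 0.17 + 0.09 + 0.16 + 0.21 + 0.03 + 0.17 + 0.13 = 1.18.

1.18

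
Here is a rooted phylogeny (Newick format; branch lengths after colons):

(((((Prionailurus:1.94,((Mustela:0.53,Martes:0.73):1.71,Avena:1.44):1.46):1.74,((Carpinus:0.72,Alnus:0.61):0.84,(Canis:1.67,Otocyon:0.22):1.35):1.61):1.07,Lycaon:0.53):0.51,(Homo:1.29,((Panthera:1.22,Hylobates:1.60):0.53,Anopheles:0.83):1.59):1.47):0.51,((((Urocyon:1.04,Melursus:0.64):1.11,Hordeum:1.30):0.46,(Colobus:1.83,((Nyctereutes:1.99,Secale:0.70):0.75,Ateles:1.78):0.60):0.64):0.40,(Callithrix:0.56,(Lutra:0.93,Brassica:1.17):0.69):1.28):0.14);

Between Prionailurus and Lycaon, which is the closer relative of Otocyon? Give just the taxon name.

The MRCA of Otocyon and Prionailurus subtends ((Prionailurus,((Mustela,Martes),Avena)),((Carpinus,Alnus),(Canis,Otocyon))) (8 taxa).
The MRCA of Otocyon and Lycaon subtends (((Prionailurus,((Mustela,Martes),Avena)),((Carpinus,Alnus),(Canis,Otocyon))),Lycaon) (9 taxa).
The first is nested inside the second, so Otocyon shares a more recent common ancestor with Prionailurus.

Prionailurus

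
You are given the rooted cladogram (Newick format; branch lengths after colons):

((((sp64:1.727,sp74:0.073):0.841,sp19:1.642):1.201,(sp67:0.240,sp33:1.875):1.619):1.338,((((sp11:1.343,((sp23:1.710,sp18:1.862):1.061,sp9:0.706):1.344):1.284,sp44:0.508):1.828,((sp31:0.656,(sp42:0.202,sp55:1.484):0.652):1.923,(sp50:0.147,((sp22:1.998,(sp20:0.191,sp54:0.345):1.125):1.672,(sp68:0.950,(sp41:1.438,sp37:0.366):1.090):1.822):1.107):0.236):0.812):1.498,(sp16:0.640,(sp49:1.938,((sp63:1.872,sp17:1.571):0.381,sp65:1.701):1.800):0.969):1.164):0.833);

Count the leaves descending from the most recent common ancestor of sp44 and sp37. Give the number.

15

The MRCA of sp44 and sp37 is the node subtending (((sp11,((sp23,sp18),sp9)),sp44),((sp31,(sp42,sp55)),(sp50,((sp22,(sp20,sp54)),(sp68,(sp41,sp37)))))).
That clade contains 15 terminal taxa: sp11, sp18, sp20, sp22, sp23, sp31, sp37, sp41, sp42, sp44, sp50, sp54, sp55, sp68, sp9.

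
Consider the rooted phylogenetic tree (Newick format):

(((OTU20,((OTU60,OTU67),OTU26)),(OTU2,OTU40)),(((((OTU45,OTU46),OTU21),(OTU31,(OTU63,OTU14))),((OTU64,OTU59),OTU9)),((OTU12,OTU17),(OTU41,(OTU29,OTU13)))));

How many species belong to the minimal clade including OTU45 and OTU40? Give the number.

20

The MRCA of OTU45 and OTU40 is the root, so the clade is the entire tree.
That clade contains 20 terminal taxa: OTU12, OTU13, OTU14, OTU17, OTU2, OTU20, OTU21, OTU26, OTU29, OTU31, OTU40, OTU41, OTU45, OTU46, OTU59, OTU60, OTU63, OTU64, OTU67, OTU9.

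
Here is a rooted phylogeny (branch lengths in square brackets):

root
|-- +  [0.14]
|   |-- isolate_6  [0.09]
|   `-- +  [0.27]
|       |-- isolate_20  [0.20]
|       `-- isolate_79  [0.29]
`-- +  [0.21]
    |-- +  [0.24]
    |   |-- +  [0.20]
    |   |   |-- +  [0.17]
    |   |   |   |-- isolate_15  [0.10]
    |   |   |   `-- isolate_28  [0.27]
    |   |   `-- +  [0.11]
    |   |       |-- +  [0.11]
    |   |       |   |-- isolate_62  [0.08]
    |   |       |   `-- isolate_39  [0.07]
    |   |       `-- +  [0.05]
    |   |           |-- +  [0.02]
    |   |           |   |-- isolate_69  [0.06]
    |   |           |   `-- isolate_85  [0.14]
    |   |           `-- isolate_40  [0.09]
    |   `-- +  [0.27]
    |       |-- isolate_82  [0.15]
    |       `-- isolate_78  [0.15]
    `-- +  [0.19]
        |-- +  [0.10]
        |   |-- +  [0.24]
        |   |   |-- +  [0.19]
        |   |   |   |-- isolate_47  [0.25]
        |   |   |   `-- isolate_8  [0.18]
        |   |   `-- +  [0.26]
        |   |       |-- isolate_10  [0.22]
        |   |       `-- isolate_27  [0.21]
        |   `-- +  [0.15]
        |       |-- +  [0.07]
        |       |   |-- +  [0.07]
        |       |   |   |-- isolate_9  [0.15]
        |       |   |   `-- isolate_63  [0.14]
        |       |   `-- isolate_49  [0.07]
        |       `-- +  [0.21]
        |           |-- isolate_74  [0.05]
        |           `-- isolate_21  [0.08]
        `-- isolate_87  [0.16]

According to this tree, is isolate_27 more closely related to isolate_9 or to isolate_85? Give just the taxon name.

The MRCA of isolate_27 and isolate_9 subtends (((isolate_47,isolate_8),(isolate_10,isolate_27)),(((isolate_9,isolate_63),isolate_49),(isolate_74,isolate_21))) (9 taxa).
The MRCA of isolate_27 and isolate_85 subtends ((((isolate_15,isolate_28),((isolate_62,isolate_39),((isolate_69,isolate_85),isolate_40))),(isolate_82,isolate_78)),((((isolate_47,isolate_8),(isolate_10,isolate_27)),(((isolate_9,isolate_63),isolate_49),(isolate_74,isolate_21))),isolate_87)) (19 taxa).
The first is nested inside the second, so isolate_27 shares a more recent common ancestor with isolate_9.

isolate_9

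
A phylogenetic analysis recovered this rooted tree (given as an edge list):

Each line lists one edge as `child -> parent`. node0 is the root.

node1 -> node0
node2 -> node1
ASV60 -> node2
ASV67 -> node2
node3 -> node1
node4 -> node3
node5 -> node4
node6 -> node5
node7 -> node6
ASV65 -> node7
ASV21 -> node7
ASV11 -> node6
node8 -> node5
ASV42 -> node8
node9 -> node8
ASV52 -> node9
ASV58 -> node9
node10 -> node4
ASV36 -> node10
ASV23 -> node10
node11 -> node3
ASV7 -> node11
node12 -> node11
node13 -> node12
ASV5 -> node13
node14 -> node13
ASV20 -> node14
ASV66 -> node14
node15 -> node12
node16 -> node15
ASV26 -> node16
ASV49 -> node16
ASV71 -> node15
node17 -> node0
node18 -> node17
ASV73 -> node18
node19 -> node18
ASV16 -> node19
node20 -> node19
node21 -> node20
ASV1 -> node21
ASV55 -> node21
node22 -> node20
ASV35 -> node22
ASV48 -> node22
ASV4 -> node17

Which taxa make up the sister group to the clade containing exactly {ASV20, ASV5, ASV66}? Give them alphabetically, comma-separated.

ASV26, ASV49, ASV71

The clade containing exactly {ASV20, ASV5, ASV66} attaches to the tree at the node subtending ((ASV5,(ASV20,ASV66)),((ASV26,ASV49),ASV71)).
The other lineage descending from that same node — the sister group — is ((ASV26,ASV49),ASV71); its 3 tips in alphabetical order are the answer.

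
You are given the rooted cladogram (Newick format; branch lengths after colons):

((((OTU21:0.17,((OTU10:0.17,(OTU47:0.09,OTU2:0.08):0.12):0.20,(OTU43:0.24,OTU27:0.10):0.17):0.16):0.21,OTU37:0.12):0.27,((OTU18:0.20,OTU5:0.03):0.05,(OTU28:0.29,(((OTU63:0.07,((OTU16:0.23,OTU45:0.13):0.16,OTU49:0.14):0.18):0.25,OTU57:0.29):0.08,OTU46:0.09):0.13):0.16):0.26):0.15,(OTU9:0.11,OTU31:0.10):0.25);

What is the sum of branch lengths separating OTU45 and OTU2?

2.39

The path runs OTU45 → … → MRCA → … → OTU2; the MRCA is the node subtending (((OTU21,((OTU10,(OTU47,OTU2)),(OTU43,OTU27))),OTU37),((OTU18,OTU5),(OTU28,(((OTU63,((OTU16,OTU45),OTU49)),OTU57),OTU46)))).
Branch lengths along that path: 0.13 + 0.16 + 0.18 + 0.25 + 0.08 + 0.13 + 0.16 + 0.26 + 0.27 + 0.21 + 0.16 + 0.20 + 0.12 + 0.08 = 2.39.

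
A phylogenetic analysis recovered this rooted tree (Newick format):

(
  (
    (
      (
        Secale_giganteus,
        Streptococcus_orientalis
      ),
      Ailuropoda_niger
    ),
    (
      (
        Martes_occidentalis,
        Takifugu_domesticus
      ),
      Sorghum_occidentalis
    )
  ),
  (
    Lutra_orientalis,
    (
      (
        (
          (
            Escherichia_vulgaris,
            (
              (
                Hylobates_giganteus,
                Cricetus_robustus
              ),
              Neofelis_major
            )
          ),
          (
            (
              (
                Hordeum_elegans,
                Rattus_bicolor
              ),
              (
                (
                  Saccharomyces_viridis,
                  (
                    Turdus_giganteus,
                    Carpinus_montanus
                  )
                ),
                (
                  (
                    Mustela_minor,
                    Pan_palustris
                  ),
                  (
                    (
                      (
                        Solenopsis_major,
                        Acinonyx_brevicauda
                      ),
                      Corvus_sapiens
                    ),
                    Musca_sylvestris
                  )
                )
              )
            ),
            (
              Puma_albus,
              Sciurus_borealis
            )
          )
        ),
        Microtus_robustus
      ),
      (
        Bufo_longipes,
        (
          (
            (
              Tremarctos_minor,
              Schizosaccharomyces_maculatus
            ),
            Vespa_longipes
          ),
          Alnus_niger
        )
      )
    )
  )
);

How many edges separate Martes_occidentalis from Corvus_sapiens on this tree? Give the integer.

15

The MRCA of Martes_occidentalis and Corvus_sapiens is the root of the tree.
From Martes_occidentalis up to that node: 4 branches. From Corvus_sapiens up to the same node: 11 branches. Total: 4 + 11 = 15.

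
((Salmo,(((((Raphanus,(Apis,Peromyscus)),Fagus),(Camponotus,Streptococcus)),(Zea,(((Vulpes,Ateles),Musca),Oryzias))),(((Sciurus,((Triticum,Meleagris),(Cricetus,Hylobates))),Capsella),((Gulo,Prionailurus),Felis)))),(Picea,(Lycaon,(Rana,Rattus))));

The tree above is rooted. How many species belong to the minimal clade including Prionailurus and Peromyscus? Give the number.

20

The MRCA of Prionailurus and Peromyscus is the node subtending (((((Raphanus,(Apis,Peromyscus)),Fagus),(Camponotus,Streptococcus)),(Zea,(((Vulpes,Ateles),Musca),Oryzias))),(((Sciurus,((Triticum,Meleagris),(Cricetus,Hylobates))),Capsella),((Gulo,Prionailurus),Felis))).
That clade contains 20 terminal taxa: Apis, Ateles, Camponotus, Capsella, Cricetus, Fagus, Felis, Gulo, Hylobates, Meleagris, Musca, Oryzias, Peromyscus, Prionailurus, Raphanus, Sciurus, Streptococcus, Triticum, Vulpes, Zea.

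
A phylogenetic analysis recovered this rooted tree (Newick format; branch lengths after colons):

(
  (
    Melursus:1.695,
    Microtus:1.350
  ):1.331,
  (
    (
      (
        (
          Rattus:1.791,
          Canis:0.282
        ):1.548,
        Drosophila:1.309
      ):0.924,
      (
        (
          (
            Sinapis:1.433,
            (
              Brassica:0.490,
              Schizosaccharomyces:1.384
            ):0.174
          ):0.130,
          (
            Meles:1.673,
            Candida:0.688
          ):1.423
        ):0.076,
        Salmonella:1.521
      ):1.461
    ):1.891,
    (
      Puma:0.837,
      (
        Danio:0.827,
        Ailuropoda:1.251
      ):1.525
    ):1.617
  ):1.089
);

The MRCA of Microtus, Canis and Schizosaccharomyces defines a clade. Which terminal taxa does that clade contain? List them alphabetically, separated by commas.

Ailuropoda, Brassica, Candida, Canis, Danio, Drosophila, Meles, Melursus, Microtus, Puma, Rattus, Salmonella, Schizosaccharomyces, Sinapis

Tracing Microtus: it sits inside (Melursus,Microtus).
Tracing Canis: it sits inside (Rattus,Canis).
Tracing Schizosaccharomyces: it sits inside (Brassica,Schizosaccharomyces).
The smallest clade enclosing all 3 is the whole tree (their MRCA is the root), so the answer is all 14 tips in alphabetical order.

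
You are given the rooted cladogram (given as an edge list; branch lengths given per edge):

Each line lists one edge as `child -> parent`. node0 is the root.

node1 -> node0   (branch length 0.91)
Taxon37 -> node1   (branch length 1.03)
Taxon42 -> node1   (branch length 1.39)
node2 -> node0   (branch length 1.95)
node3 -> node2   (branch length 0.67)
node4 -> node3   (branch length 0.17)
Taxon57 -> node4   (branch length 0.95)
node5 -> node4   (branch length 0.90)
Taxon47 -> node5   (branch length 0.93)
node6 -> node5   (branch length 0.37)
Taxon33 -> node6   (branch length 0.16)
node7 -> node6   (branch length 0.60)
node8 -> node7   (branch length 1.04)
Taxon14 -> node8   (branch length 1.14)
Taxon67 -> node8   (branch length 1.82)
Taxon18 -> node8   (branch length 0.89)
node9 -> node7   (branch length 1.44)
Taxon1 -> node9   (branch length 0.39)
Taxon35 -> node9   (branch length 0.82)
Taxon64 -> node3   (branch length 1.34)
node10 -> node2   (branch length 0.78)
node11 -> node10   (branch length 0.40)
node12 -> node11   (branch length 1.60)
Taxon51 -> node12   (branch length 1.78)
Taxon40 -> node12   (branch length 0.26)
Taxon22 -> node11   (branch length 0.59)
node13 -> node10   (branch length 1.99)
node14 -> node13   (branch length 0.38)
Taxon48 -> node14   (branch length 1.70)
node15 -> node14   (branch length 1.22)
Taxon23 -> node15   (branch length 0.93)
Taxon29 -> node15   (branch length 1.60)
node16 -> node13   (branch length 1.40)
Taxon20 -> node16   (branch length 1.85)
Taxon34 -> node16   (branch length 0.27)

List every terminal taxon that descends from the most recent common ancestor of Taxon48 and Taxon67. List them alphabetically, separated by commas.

Taxon1, Taxon14, Taxon18, Taxon20, Taxon22, Taxon23, Taxon29, Taxon33, Taxon34, Taxon35, Taxon40, Taxon47, Taxon48, Taxon51, Taxon57, Taxon64, Taxon67

Tracing Taxon48: it sits inside (Taxon48,(Taxon23,Taxon29)).
Tracing Taxon67: it sits inside (Taxon14,Taxon67,Taxon18).
The smallest clade enclosing both is (((Taxon57,(Taxon47,(Taxon33,((Taxon14,Taxon67,Taxon18),(Taxon1,Taxon35))))),Taxon64),(((Taxon51,Taxon40),Taxon22),((Taxon48,(Taxon23,Taxon29)),(Taxon20,Taxon34)))); the answer is its 17 terminal taxa in alphabetical order.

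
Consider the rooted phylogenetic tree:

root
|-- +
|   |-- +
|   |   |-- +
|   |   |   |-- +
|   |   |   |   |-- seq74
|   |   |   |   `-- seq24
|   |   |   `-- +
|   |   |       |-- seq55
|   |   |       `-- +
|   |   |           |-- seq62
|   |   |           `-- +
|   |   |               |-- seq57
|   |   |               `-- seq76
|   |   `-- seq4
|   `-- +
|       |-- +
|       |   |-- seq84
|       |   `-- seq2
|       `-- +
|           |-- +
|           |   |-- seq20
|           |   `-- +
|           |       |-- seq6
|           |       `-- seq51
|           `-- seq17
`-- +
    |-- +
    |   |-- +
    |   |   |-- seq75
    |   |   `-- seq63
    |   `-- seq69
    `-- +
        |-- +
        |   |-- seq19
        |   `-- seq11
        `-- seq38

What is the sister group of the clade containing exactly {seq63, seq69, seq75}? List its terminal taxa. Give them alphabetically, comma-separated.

seq11, seq19, seq38

The clade containing exactly {seq63, seq69, seq75} attaches to the tree at the node subtending (((seq75,seq63),seq69),((seq19,seq11),seq38)).
The other lineage descending from that same node — the sister group — is ((seq19,seq11),seq38); its 3 tips in alphabetical order are the answer.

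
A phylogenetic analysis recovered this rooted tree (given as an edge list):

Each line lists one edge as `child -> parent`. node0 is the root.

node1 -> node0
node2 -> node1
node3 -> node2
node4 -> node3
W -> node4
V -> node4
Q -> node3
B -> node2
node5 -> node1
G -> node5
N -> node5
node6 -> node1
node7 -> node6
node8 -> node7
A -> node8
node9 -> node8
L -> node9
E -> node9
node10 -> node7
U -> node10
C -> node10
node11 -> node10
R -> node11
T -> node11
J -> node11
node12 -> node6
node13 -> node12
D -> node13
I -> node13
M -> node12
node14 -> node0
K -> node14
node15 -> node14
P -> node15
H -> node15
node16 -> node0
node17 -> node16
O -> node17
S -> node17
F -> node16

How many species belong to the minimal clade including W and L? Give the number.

17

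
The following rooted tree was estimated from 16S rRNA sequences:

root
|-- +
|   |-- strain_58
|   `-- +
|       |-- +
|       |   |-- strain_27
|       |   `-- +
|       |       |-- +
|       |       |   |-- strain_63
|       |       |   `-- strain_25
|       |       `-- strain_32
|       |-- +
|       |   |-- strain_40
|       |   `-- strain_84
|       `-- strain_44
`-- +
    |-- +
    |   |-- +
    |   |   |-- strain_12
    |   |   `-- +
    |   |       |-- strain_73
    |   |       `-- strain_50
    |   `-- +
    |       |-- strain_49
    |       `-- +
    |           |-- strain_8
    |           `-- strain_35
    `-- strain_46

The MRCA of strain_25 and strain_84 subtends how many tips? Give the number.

The MRCA of strain_25 and strain_84 is the node subtending ((strain_27,((strain_63,strain_25),strain_32)),(strain_40,strain_84),strain_44).
That clade contains 7 terminal taxa: strain_25, strain_27, strain_32, strain_40, strain_44, strain_63, strain_84.

7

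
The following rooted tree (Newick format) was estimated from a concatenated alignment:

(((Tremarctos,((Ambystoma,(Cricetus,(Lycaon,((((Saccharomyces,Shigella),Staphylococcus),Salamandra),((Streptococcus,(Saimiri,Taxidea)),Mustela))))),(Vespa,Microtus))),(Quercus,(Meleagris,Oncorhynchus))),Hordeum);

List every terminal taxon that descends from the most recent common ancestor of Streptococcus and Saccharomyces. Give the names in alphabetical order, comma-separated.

Mustela, Saccharomyces, Saimiri, Salamandra, Shigella, Staphylococcus, Streptococcus, Taxidea

Tracing Streptococcus: it sits inside (Streptococcus,(Saimiri,Taxidea)).
Tracing Saccharomyces: it sits inside (Saccharomyces,Shigella).
The smallest clade enclosing both is ((((Saccharomyces,Shigella),Staphylococcus),Salamandra),((Streptococcus,(Saimiri,Taxidea)),Mustela)); the answer is its 8 terminal taxa in alphabetical order.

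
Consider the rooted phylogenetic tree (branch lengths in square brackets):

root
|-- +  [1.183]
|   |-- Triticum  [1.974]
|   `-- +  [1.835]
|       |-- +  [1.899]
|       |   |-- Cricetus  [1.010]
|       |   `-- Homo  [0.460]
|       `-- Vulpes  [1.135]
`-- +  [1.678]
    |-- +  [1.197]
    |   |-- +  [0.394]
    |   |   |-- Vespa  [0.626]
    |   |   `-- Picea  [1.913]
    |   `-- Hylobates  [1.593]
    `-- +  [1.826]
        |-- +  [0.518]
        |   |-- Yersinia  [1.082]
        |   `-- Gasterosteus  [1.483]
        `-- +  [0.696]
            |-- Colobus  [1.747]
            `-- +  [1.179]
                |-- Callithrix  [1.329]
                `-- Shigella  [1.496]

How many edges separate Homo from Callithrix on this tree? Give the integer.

The MRCA of Homo and Callithrix is the root of the tree.
From Homo up to that node: 4 branches. From Callithrix up to the same node: 5 branches. Total: 4 + 5 = 9.

9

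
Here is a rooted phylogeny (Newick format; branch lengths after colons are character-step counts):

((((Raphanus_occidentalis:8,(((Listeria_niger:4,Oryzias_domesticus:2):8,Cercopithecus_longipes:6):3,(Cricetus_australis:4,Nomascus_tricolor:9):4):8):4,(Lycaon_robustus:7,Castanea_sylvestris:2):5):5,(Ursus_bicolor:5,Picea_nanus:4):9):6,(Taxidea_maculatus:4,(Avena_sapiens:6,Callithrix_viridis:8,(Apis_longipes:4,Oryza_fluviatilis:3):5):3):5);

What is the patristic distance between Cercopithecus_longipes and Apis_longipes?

49

The path runs Cercopithecus_longipes → … → MRCA → … → Apis_longipes; the MRCA is the root of the tree.
Branch lengths along that path: 6 + 3 + 8 + 4 + 5 + 6 + 5 + 3 + 5 + 4 = 49.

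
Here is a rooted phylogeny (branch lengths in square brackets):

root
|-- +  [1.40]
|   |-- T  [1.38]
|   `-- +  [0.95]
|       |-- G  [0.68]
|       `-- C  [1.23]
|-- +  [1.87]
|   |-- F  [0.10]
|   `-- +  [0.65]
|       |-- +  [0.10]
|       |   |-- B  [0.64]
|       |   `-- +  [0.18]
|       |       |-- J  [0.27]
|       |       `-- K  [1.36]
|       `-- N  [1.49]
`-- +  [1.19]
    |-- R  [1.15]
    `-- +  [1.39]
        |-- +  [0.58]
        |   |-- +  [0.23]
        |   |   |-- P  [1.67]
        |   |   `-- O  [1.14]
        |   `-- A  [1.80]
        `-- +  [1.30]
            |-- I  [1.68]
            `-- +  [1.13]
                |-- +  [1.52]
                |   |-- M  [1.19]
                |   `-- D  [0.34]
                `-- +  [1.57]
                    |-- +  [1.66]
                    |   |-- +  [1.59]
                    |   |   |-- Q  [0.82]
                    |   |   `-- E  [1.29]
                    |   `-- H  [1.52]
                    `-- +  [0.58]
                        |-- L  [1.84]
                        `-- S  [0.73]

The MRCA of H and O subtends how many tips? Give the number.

The MRCA of H and O is the node subtending (((P,O),A),(I,((M,D),(((Q,E),H),(L,S))))).
That clade contains 11 terminal taxa: A, D, E, H, I, L, M, O, P, Q, S.

11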